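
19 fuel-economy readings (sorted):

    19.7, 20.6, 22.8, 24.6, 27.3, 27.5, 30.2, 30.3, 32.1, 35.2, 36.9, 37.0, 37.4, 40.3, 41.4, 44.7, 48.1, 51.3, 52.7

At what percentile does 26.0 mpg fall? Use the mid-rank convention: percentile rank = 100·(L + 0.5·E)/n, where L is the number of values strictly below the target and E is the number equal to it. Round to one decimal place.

Count below 26.0: L = 4; count equal: E = 0; n = 19.
Percentile rank = 100·(4 + 0.5·0)/19 = 100·4/19 = 21.05.

21.1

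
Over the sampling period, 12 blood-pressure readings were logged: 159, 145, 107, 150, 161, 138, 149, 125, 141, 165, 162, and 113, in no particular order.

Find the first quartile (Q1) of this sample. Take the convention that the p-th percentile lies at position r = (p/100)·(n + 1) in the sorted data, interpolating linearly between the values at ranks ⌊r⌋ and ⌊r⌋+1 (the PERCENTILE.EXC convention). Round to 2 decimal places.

Sorted: 107, 113, 125, 138, 141, 145, 149, 150, 159, 161, 162, 165.
n = 12.
r = (25/100)·(12 + 1) = 3.25.
Rank 3 is 125 and rank 4 is 138.
Interpolate: 125 + 0.25·(138 − 125) = 125 + 0.25·13 = 128.25.

128.25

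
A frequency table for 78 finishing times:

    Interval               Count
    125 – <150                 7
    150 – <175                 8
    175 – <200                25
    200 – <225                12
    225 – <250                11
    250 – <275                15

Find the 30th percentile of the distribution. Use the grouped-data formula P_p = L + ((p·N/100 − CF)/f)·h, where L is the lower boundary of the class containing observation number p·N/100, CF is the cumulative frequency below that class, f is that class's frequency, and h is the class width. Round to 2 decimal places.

183.40

N = 78; target position k = 30/100 · 78 = 23.4.
Cumulative frequencies: 7, 15, 40, 52, 63, 78.
Observation 23.4 falls in the class 175 – <200.
L = 175, CF = 15, f = 25, h = 25.
P30 = 175 + ((23.4 − 15)/25)·25 = 175 + 8.4 = 183.4.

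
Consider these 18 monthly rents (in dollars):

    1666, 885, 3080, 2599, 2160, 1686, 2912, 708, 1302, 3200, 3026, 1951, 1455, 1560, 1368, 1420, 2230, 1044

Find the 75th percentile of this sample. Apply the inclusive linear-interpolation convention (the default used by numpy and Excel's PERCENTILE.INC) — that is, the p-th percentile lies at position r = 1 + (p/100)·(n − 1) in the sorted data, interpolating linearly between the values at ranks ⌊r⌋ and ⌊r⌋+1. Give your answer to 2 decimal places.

2506.75

Sorted: 708, 885, 1044, 1302, 1368, 1420, 1455, 1560, 1666, 1686, 1951, 2160, 2230, 2599, 2912, 3026, 3080, 3200.
n = 18.
r = 1 + (75/100)·(18 − 1) = 1 + 12.75 = 13.75.
Rank 13 is 2230 and rank 14 is 2599.
Interpolate: 2230 + 0.75·(2599 − 2230) = 2230 + 0.75·369 = 2506.75.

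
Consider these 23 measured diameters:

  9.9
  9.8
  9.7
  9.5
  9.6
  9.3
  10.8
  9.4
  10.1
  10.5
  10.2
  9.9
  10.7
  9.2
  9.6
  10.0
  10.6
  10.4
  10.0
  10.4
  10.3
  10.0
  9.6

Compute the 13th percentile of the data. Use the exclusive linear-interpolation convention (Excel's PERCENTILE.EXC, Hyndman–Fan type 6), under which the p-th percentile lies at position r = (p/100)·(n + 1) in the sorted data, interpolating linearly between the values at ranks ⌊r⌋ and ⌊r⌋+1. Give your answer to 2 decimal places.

Sorted: 9.2, 9.3, 9.4, 9.5, 9.6, 9.6, 9.6, 9.7, 9.8, 9.9, 9.9, 10.0, 10.0, 10.0, 10.1, 10.2, 10.3, 10.4, 10.4, 10.5, 10.6, 10.7, 10.8.
n = 23.
r = (13/100)·(23 + 1) = 3.12.
Rank 3 is 9.4 and rank 4 is 9.5.
Interpolate: 9.4 + 0.12·(9.5 − 9.4) = 9.4 + 0.12·0.1 = 9.412.

9.41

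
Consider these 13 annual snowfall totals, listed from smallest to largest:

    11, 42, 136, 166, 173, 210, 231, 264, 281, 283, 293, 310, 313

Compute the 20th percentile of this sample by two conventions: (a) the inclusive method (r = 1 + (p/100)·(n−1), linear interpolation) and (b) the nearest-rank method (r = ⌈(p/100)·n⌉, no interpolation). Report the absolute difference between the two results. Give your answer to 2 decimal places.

12.00

n = 13.
(a) r = 3.4; between ranks 3 (136) and 4 (166): 148.
(b) the nearest-rank method: rank 3 → 136.
|148 − 136| = 12.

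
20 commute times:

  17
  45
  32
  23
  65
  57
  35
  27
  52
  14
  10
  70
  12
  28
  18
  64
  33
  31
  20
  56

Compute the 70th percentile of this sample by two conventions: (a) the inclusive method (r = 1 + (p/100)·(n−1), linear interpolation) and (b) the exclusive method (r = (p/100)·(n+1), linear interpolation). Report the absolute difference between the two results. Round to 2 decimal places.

Sorted: 10, 12, 14, 17, 18, 20, 23, 27, 28, 31, 32, 33, 35, 45, 52, 56, 57, 64, 65, 70.
n = 20.
(a) r = 14.3; between ranks 14 (45) and 15 (52): 47.1.
(b) r = 14.7; between ranks 14 (45) and 15 (52): 49.9.
|47.1 − 49.9| = 2.8.

2.80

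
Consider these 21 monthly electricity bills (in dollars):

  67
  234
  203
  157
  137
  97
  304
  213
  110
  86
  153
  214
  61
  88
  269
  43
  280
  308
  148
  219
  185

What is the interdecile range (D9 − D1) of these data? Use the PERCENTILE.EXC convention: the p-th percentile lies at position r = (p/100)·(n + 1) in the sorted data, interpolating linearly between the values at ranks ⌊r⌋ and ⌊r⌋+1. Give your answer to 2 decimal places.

237.00

Sorted: 43, 61, 67, 86, 88, 97, 110, 137, 148, 153, 157, 185, 203, 213, 214, 219, 234, 269, 280, 304, 308.
n = 21.
P10: r = 2.2; ranks 2–3 are 61, 67; interpolating gives 62.2.
P90: r = 19.8; ranks 19–20 are 280, 304; interpolating gives 299.2.
Difference: 299.2 − 62.2 = 237.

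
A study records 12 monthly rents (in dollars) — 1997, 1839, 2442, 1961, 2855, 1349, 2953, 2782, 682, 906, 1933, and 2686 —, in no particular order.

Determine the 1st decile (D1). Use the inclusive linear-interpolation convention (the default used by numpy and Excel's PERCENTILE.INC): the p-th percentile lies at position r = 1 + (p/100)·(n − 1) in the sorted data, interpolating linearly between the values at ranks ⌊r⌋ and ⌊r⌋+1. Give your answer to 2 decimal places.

950.30

Sorted: 682, 906, 1349, 1839, 1933, 1961, 1997, 2442, 2686, 2782, 2855, 2953.
n = 12.
r = 1 + (10/100)·(12 − 1) = 1 + 1.1 = 2.1.
Rank 2 is 906 and rank 3 is 1349.
Interpolate: 906 + 0.1·(1349 − 906) = 906 + 0.1·443 = 950.3.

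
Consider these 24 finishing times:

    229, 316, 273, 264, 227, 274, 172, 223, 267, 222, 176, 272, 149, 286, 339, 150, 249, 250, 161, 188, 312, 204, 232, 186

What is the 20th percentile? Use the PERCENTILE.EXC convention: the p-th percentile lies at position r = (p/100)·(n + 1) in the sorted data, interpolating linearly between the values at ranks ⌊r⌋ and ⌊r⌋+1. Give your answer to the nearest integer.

Sorted: 149, 150, 161, 172, 176, 186, 188, 204, 222, 223, 227, 229, 232, 249, 250, 264, 267, 272, 273, 274, 286, 312, 316, 339.
n = 24.
r = (20/100)·(24 + 1) = 5.
r is an integer, so P20 is the value at rank 5: 176.

176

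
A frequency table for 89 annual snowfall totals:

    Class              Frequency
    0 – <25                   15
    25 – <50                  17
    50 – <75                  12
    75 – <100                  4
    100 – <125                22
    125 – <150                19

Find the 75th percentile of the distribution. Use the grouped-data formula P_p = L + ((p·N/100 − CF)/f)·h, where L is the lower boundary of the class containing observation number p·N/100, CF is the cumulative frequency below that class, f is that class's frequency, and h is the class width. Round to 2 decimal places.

N = 89; target position k = 75/100 · 89 = 66.75.
Cumulative frequencies: 15, 32, 44, 48, 70, 89.
Observation 66.75 falls in the class 100 – <125.
L = 100, CF = 48, f = 22, h = 25.
P75 = 100 + ((66.75 − 48)/22)·25 = 100 + 21.3068 = 121.307.

121.31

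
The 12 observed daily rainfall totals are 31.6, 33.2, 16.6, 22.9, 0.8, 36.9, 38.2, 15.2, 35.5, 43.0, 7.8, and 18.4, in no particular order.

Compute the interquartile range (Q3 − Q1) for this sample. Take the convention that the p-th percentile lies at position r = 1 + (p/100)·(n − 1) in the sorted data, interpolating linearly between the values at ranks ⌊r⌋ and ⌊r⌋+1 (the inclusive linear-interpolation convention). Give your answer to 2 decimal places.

19.60

Sorted: 0.8, 7.8, 15.2, 16.6, 18.4, 22.9, 31.6, 33.2, 35.5, 36.9, 38.2, 43.0.
n = 12.
P25: r = 3.75; ranks 3–4 are 15.2, 16.6; interpolating gives 16.25.
P75: r = 9.25; ranks 9–10 are 35.5, 36.9; interpolating gives 35.85.
Difference: 35.85 − 16.25 = 19.6.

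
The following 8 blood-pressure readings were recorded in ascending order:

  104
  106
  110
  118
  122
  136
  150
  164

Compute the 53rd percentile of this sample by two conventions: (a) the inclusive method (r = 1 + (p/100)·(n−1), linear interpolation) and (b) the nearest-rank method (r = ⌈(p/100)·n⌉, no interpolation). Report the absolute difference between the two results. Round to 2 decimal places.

1.16

n = 8.
(a) r = 4.71; between ranks 4 (118) and 5 (122): 120.84.
(b) the nearest-rank method: rank 5 → 122.
|120.84 − 122| = 1.16.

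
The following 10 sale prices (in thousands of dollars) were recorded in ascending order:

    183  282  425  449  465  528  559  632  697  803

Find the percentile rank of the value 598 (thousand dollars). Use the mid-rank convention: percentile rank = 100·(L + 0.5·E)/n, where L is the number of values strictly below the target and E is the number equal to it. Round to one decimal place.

70.0

Count below 598: L = 7; count equal: E = 0; n = 10.
Percentile rank = 100·(7 + 0.5·0)/10 = 100·7/10 = 70.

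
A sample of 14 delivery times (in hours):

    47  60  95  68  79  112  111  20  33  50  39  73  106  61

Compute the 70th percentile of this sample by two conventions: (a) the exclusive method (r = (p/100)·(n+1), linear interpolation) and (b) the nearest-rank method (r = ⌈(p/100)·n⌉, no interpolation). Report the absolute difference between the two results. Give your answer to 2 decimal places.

8.00

Sorted: 20, 33, 39, 47, 50, 60, 61, 68, 73, 79, 95, 106, 111, 112.
n = 14.
(a) r = 10.5; between ranks 10 (79) and 11 (95): 87.
(b) the nearest-rank method: rank 10 → 79.
|87 − 79| = 8.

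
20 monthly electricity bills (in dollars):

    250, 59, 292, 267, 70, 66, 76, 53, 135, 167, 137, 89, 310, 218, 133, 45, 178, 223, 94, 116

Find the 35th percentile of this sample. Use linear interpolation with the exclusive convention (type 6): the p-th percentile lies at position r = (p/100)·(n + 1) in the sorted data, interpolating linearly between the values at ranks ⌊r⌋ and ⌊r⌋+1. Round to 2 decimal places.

90.75

Sorted: 45, 53, 59, 66, 70, 76, 89, 94, 116, 133, 135, 137, 167, 178, 218, 223, 250, 267, 292, 310.
n = 20.
r = (35/100)·(20 + 1) = 7.35.
Rank 7 is 89 and rank 8 is 94.
Interpolate: 89 + 0.35·(94 − 89) = 89 + 0.35·5 = 90.75.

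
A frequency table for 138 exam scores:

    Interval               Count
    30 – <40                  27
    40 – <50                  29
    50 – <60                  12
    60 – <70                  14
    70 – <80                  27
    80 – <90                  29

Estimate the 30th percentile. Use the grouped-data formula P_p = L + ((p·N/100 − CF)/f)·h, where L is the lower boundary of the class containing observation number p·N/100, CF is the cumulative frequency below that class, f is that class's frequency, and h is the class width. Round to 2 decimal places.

N = 138; target position k = 30/100 · 138 = 41.4.
Cumulative frequencies: 27, 56, 68, 82, 109, 138.
Observation 41.4 falls in the class 40 – <50.
L = 40, CF = 27, f = 29, h = 10.
P30 = 40 + ((41.4 − 27)/29)·10 = 40 + 4.96552 = 44.9655.

44.97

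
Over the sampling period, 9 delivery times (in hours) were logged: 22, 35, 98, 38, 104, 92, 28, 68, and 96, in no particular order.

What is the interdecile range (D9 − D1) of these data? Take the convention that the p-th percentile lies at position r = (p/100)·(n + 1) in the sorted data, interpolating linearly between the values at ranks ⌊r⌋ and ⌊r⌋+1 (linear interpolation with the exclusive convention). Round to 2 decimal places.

Sorted: 22, 28, 35, 38, 68, 92, 96, 98, 104.
n = 9.
P10: r = 1 (integer) → 22.
P90: r = 9 (integer) → 104.
Difference: 104 − 22 = 82.

82.00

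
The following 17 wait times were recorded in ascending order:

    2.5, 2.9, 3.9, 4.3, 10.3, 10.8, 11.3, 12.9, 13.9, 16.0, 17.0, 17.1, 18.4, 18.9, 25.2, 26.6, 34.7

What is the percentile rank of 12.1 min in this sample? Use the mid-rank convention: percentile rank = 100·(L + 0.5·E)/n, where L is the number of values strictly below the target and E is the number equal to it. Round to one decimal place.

41.2

Count below 12.1: L = 7; count equal: E = 0; n = 17.
Percentile rank = 100·(7 + 0.5·0)/17 = 100·7/17 = 41.18.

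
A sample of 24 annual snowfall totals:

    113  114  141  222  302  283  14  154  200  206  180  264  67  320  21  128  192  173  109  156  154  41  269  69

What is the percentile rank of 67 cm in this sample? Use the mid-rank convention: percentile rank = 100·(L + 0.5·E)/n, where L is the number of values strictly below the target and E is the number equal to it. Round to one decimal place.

14.6

Sorted: 14, 21, 41, 67, 69, 109, 113, 114, 128, 141, 154, 154, 156, 173, 180, 192, 200, 206, 222, 264, 269, 283, 302, 320.
Count below 67: L = 3; count equal: E = 1; n = 24.
Percentile rank = 100·(3 + 0.5·1)/24 = 100·3.5/24 = 14.58.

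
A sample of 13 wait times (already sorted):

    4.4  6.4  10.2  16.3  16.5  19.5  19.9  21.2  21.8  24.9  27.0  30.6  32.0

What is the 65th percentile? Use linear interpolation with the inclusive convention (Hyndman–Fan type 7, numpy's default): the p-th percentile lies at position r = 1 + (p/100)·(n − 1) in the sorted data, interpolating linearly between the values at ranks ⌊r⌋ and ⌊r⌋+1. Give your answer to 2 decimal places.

n = 13.
r = 1 + (65/100)·(13 − 1) = 1 + 7.8 = 8.8.
Rank 8 is 21.2 and rank 9 is 21.8.
Interpolate: 21.2 + 0.8·(21.8 − 21.2) = 21.2 + 0.8·0.6 = 21.68.

21.68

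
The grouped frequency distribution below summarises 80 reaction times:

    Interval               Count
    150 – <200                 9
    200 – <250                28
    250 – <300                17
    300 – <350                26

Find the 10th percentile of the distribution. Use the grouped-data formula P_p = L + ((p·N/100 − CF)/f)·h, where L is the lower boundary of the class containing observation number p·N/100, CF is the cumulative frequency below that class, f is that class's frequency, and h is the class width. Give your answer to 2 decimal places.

194.44

N = 80; target position k = 10/100 · 80 = 8.
Cumulative frequencies: 9, 37, 54, 80.
Observation 8 falls in the class 150 – <200.
L = 150, CF = 0, f = 9, h = 50.
P10 = 150 + ((8 − 0)/9)·50 = 150 + 44.4444 = 194.444.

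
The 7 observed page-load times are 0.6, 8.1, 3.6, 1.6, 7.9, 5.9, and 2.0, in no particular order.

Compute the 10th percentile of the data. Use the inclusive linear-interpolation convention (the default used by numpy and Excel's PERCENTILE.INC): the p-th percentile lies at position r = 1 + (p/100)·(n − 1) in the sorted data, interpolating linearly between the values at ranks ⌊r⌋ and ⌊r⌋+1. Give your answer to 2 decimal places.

1.20

Sorted: 0.6, 1.6, 2.0, 3.6, 5.9, 7.9, 8.1.
n = 7.
r = 1 + (10/100)·(7 − 1) = 1 + 0.6 = 1.6.
Rank 1 is 0.6 and rank 2 is 1.6.
Interpolate: 0.6 + 0.6·(1.6 − 0.6) = 0.6 + 0.6·1 = 1.2.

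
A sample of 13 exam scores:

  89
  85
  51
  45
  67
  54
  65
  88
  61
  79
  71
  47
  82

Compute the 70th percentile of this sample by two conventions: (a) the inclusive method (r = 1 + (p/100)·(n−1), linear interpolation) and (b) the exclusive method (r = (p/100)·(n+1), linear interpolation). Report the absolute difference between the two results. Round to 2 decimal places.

Sorted: 45, 47, 51, 54, 61, 65, 67, 71, 79, 82, 85, 88, 89.
n = 13.
(a) r = 9.4; between ranks 9 (79) and 10 (82): 80.2.
(b) r = 9.8; between ranks 9 (79) and 10 (82): 81.4.
|80.2 − 81.4| = 1.2.

1.20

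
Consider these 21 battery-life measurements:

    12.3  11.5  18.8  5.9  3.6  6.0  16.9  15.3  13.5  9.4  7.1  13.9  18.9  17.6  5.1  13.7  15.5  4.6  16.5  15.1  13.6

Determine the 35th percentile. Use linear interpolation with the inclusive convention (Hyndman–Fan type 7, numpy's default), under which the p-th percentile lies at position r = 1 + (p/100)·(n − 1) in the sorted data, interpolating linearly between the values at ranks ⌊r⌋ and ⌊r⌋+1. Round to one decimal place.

Sorted: 3.6, 4.6, 5.1, 5.9, 6.0, 7.1, 9.4, 11.5, 12.3, 13.5, 13.6, 13.7, 13.9, 15.1, 15.3, 15.5, 16.5, 16.9, 17.6, 18.8, 18.9.
n = 21.
r = 1 + (35/100)·(21 − 1) = 1 + 7 = 8.
r is an integer, so P35 is the value at rank 8: 11.5.

11.5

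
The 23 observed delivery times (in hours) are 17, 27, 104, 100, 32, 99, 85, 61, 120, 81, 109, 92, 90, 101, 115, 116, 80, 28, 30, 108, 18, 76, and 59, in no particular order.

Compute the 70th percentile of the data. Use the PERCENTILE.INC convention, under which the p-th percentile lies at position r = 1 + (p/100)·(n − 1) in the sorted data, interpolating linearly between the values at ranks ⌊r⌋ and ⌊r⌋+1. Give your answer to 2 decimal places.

100.40

Sorted: 17, 18, 27, 28, 30, 32, 59, 61, 76, 80, 81, 85, 90, 92, 99, 100, 101, 104, 108, 109, 115, 116, 120.
n = 23.
r = 1 + (70/100)·(23 − 1) = 1 + 15.4 = 16.4.
Rank 16 is 100 and rank 17 is 101.
Interpolate: 100 + 0.4·(101 − 100) = 100 + 0.4·1 = 100.4.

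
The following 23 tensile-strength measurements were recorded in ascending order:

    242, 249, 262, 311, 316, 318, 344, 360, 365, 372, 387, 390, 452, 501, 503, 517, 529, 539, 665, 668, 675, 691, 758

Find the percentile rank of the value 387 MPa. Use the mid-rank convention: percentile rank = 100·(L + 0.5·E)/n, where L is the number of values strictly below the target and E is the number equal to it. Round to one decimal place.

Count below 387: L = 10; count equal: E = 1; n = 23.
Percentile rank = 100·(10 + 0.5·1)/23 = 100·10.5/23 = 45.65.

45.7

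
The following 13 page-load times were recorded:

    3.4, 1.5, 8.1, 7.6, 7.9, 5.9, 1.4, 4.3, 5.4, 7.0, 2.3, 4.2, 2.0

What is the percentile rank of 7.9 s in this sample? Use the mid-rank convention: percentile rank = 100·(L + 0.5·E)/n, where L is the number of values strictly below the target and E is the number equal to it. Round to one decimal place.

88.5

Sorted: 1.4, 1.5, 2.0, 2.3, 3.4, 4.2, 4.3, 5.4, 5.9, 7.0, 7.6, 7.9, 8.1.
Count below 7.9: L = 11; count equal: E = 1; n = 13.
Percentile rank = 100·(11 + 0.5·1)/13 = 100·11.5/13 = 88.46.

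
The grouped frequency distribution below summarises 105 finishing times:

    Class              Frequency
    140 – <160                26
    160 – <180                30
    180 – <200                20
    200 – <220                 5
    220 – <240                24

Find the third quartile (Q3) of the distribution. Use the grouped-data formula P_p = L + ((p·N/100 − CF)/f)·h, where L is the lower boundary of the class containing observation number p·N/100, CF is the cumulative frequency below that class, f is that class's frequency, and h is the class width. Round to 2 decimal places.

N = 105; target position k = 75/100 · 105 = 78.75.
Cumulative frequencies: 26, 56, 76, 81, 105.
Observation 78.75 falls in the class 200 – <220.
L = 200, CF = 76, f = 5, h = 20.
P75 = 200 + ((78.75 − 76)/5)·20 = 200 + 11 = 211.

211.00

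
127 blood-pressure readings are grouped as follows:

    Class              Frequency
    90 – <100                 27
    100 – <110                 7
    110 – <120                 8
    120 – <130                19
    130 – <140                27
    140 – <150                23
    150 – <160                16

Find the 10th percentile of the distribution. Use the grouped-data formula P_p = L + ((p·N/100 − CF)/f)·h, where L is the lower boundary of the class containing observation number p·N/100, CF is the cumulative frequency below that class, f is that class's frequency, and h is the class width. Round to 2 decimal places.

N = 127; target position k = 10/100 · 127 = 12.7.
Cumulative frequencies: 27, 34, 42, 61, 88, 111, 127.
Observation 12.7 falls in the class 90 – <100.
L = 90, CF = 0, f = 27, h = 10.
P10 = 90 + ((12.7 − 0)/27)·10 = 90 + 4.7037 = 94.7037.

94.70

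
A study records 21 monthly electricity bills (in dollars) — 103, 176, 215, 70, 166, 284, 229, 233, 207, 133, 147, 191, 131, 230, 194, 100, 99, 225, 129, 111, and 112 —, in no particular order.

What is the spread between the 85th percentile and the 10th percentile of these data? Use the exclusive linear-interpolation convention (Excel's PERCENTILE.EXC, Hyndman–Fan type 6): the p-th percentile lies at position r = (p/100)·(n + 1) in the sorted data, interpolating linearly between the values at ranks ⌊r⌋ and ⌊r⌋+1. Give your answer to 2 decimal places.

130.50

Sorted: 70, 99, 100, 103, 111, 112, 129, 131, 133, 147, 166, 176, 191, 194, 207, 215, 225, 229, 230, 233, 284.
n = 21.
P10: r = 2.2; ranks 2–3 are 99, 100; interpolating gives 99.2.
P85: r = 18.7; ranks 18–19 are 229, 230; interpolating gives 229.7.
Difference: 229.7 − 99.2 = 130.5.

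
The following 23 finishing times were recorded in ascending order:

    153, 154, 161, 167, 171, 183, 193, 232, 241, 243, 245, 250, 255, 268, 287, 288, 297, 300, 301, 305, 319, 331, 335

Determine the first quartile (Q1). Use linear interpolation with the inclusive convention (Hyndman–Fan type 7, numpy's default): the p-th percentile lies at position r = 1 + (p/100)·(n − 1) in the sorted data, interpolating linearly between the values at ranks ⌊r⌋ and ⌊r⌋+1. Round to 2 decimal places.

n = 23.
r = 1 + (25/100)·(23 − 1) = 1 + 5.5 = 6.5.
Rank 6 is 183 and rank 7 is 193.
Interpolate: 183 + 0.5·(193 − 183) = 183 + 0.5·10 = 188.

188.00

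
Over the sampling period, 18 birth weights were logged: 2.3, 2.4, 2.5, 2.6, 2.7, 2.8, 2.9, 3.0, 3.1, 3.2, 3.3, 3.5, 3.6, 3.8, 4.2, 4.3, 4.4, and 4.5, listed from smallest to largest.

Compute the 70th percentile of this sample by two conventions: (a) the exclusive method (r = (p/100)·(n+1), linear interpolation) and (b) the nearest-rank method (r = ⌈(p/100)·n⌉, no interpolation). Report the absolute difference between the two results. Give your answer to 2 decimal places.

0.06

n = 18.
(a) r = 13.3; between ranks 13 (3.6) and 14 (3.8): 3.66.
(b) the nearest-rank method: rank 13 → 3.6.
|3.66 − 3.6| = 0.06.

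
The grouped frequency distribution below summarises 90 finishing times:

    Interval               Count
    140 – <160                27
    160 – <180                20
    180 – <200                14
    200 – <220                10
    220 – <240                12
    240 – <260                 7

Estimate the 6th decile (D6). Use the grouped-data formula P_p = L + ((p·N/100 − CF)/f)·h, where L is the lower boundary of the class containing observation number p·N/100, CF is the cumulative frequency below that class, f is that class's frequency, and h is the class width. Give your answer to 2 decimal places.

190.00

N = 90; target position k = 60/100 · 90 = 54.
Cumulative frequencies: 27, 47, 61, 71, 83, 90.
Observation 54 falls in the class 180 – <200.
L = 180, CF = 47, f = 14, h = 20.
P60 = 180 + ((54 − 47)/14)·20 = 180 + 10 = 190.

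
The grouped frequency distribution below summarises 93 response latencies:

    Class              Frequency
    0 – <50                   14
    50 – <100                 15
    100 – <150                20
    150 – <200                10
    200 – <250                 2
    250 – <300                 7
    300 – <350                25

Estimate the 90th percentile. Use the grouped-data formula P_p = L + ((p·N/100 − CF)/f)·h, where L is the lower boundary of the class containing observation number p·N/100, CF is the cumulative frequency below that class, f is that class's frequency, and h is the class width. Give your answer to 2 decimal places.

331.40

N = 93; target position k = 90/100 · 93 = 83.7.
Cumulative frequencies: 14, 29, 49, 59, 61, 68, 93.
Observation 83.7 falls in the class 300 – <350.
L = 300, CF = 68, f = 25, h = 50.
P90 = 300 + ((83.7 − 68)/25)·50 = 300 + 31.4 = 331.4.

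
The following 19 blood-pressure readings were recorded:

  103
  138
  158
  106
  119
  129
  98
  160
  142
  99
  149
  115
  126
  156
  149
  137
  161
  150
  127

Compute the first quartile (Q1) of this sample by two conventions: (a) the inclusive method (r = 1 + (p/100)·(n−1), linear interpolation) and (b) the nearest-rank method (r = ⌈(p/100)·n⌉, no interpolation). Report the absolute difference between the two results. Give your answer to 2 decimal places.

2.00

Sorted: 98, 99, 103, 106, 115, 119, 126, 127, 129, 137, 138, 142, 149, 149, 150, 156, 158, 160, 161.
n = 19.
(a) r = 5.5; between ranks 5 (115) and 6 (119): 117.
(b) the nearest-rank method: rank 5 → 115.
|117 − 115| = 2.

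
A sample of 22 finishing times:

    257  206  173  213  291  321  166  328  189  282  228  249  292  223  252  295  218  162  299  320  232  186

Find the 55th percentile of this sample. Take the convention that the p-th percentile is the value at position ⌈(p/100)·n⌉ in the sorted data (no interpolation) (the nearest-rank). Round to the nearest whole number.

Sorted: 162, 166, 173, 186, 189, 206, 213, 218, 223, 228, 232, 249, 252, 257, 282, 291, 292, 295, 299, 320, 321, 328.
n = 22.
Position = ⌈55/100 · 22⌉ = ⌈12.1⌉ = 13.
The value at rank 13 is 252.

252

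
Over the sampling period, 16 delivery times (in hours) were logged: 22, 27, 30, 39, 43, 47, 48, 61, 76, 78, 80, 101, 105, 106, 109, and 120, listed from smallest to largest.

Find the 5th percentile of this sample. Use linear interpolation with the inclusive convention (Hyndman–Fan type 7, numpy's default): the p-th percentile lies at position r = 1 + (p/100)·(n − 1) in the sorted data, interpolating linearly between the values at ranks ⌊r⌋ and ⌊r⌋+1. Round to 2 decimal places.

n = 16.
r = 1 + (5/100)·(16 − 1) = 1 + 0.75 = 1.75.
Rank 1 is 22 and rank 2 is 27.
Interpolate: 22 + 0.75·(27 − 22) = 22 + 0.75·5 = 25.75.

25.75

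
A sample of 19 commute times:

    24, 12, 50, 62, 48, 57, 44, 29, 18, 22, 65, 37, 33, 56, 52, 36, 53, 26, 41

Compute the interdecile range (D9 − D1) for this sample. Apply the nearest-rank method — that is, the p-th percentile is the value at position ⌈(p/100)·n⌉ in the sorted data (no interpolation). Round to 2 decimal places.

Sorted: 12, 18, 22, 24, 26, 29, 33, 36, 37, 41, 44, 48, 50, 52, 53, 56, 57, 62, 65.
n = 19.
P10: rank ⌈10/100·19⌉ = 2 → 18.
P90: rank ⌈90/100·19⌉ = 18 → 62.
Difference: 62 − 18 = 44.

44.00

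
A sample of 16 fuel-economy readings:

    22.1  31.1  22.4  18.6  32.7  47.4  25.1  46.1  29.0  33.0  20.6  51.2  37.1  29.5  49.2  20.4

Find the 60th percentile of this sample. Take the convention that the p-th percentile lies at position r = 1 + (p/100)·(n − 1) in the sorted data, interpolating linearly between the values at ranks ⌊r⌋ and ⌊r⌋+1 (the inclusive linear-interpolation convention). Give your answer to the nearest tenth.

Sorted: 18.6, 20.4, 20.6, 22.1, 22.4, 25.1, 29.0, 29.5, 31.1, 32.7, 33.0, 37.1, 46.1, 47.4, 49.2, 51.2.
n = 16.
r = 1 + (60/100)·(16 − 1) = 1 + 9 = 10.
r is an integer, so P60 is the value at rank 10: 32.7.

32.7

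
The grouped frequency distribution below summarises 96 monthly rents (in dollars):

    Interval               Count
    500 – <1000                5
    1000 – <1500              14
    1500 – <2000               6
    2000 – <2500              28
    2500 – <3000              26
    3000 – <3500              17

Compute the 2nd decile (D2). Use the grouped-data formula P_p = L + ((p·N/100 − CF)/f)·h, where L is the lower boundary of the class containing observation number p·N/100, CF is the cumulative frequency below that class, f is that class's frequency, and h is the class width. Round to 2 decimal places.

1516.67

N = 96; target position k = 20/100 · 96 = 19.2.
Cumulative frequencies: 5, 19, 25, 53, 79, 96.
Observation 19.2 falls in the class 1500 – <2000.
L = 1500, CF = 19, f = 6, h = 500.
P20 = 1500 + ((19.2 − 19)/6)·500 = 1500 + 16.6667 = 1516.67.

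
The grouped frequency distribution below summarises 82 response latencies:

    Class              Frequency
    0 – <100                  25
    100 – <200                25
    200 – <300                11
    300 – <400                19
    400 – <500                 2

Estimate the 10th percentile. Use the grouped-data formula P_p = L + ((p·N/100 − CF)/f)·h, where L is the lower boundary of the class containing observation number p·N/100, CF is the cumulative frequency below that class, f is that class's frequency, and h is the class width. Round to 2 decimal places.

32.80

N = 82; target position k = 10/100 · 82 = 8.2.
Cumulative frequencies: 25, 50, 61, 80, 82.
Observation 8.2 falls in the class 0 – <100.
L = 0, CF = 0, f = 25, h = 100.
P10 = 0 + ((8.2 − 0)/25)·100 = 0 + 32.8 = 32.8.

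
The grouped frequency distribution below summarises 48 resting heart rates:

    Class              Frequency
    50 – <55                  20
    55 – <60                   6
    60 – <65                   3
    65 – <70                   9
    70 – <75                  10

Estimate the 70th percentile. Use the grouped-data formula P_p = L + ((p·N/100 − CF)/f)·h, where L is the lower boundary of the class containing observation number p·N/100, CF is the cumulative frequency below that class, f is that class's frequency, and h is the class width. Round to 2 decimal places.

67.56

N = 48; target position k = 70/100 · 48 = 33.6.
Cumulative frequencies: 20, 26, 29, 38, 48.
Observation 33.6 falls in the class 65 – <70.
L = 65, CF = 29, f = 9, h = 5.
P70 = 65 + ((33.6 − 29)/9)·5 = 65 + 2.55556 = 67.5556.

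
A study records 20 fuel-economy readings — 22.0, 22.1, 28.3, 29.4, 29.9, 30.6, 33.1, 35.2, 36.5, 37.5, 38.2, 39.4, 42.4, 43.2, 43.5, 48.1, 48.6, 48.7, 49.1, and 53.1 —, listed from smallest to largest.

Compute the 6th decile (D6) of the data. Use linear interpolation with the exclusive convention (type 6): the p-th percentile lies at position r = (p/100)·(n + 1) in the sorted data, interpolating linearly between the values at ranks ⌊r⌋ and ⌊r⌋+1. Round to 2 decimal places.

41.20

n = 20.
r = (60/100)·(20 + 1) = 12.6.
Rank 12 is 39.4 and rank 13 is 42.4.
Interpolate: 39.4 + 0.6·(42.4 − 39.4) = 39.4 + 0.6·3 = 41.2.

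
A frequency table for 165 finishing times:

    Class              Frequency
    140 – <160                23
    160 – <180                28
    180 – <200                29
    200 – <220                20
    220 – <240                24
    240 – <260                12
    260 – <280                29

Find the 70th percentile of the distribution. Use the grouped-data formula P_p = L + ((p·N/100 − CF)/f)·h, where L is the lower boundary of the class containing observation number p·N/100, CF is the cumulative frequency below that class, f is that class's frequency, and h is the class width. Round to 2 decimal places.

N = 165; target position k = 70/100 · 165 = 115.5.
Cumulative frequencies: 23, 51, 80, 100, 124, 136, 165.
Observation 115.5 falls in the class 220 – <240.
L = 220, CF = 100, f = 24, h = 20.
P70 = 220 + ((115.5 − 100)/24)·20 = 220 + 12.9167 = 232.917.

232.92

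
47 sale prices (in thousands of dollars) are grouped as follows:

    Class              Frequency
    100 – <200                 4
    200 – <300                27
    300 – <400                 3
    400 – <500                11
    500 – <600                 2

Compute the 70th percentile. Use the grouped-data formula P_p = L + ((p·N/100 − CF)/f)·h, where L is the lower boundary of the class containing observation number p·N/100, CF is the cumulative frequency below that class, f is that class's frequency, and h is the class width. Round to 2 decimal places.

363.33

N = 47; target position k = 70/100 · 47 = 32.9.
Cumulative frequencies: 4, 31, 34, 45, 47.
Observation 32.9 falls in the class 300 – <400.
L = 300, CF = 31, f = 3, h = 100.
P70 = 300 + ((32.9 − 31)/3)·100 = 300 + 63.3333 = 363.333.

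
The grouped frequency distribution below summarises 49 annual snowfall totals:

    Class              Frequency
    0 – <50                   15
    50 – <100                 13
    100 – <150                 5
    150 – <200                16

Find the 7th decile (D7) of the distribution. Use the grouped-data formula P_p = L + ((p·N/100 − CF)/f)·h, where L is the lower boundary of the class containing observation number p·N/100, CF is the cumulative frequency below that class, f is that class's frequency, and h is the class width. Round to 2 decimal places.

N = 49; target position k = 70/100 · 49 = 34.3.
Cumulative frequencies: 15, 28, 33, 49.
Observation 34.3 falls in the class 150 – <200.
L = 150, CF = 33, f = 16, h = 50.
P70 = 150 + ((34.3 − 33)/16)·50 = 150 + 4.0625 = 154.062.

154.06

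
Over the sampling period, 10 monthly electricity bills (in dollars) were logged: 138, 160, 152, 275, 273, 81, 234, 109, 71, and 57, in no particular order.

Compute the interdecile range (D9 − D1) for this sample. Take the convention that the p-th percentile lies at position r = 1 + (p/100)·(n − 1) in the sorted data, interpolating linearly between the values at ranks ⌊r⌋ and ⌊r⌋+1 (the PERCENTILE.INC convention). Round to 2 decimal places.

Sorted: 57, 71, 81, 109, 138, 152, 160, 234, 273, 275.
n = 10.
P10: r = 1.9; ranks 1–2 are 57, 71; interpolating gives 69.6.
P90: r = 9.1; ranks 9–10 are 273, 275; interpolating gives 273.2.
Difference: 273.2 − 69.6 = 203.6.

203.60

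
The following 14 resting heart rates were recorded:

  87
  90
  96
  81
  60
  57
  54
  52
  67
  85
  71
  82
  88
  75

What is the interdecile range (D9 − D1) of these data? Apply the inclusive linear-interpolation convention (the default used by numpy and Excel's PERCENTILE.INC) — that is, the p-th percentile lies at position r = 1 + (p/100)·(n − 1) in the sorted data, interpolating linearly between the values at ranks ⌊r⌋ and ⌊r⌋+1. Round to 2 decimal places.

Sorted: 52, 54, 57, 60, 67, 71, 75, 81, 82, 85, 87, 88, 90, 96.
n = 14.
P10: r = 2.3; ranks 2–3 are 54, 57; interpolating gives 54.9.
P90: r = 12.7; ranks 12–13 are 88, 90; interpolating gives 89.4.
Difference: 89.4 − 54.9 = 34.5.

34.50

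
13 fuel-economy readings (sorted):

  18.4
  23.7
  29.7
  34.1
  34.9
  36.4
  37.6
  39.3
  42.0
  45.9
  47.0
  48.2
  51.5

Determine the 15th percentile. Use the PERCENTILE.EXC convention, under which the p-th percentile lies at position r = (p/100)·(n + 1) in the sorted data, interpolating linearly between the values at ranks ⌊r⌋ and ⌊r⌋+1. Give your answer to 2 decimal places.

n = 13.
r = (15/100)·(13 + 1) = 2.1.
Rank 2 is 23.7 and rank 3 is 29.7.
Interpolate: 23.7 + 0.1·(29.7 − 23.7) = 23.7 + 0.1·6 = 24.3.

24.30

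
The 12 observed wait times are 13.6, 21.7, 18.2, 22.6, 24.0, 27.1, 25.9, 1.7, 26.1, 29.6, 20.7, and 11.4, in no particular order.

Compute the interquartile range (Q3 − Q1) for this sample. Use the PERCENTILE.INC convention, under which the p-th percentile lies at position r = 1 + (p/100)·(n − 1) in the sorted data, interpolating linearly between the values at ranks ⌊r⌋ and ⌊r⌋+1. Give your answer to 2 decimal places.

8.90

Sorted: 1.7, 11.4, 13.6, 18.2, 20.7, 21.7, 22.6, 24.0, 25.9, 26.1, 27.1, 29.6.
n = 12.
P25: r = 3.75; ranks 3–4 are 13.6, 18.2; interpolating gives 17.05.
P75: r = 9.25; ranks 9–10 are 25.9, 26.1; interpolating gives 25.95.
Difference: 25.95 − 17.05 = 8.9.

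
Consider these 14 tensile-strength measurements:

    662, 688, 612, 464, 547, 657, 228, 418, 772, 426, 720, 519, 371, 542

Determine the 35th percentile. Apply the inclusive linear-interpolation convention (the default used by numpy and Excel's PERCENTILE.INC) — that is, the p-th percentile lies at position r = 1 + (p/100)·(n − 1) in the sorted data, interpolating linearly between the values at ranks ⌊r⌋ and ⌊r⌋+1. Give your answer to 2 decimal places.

494.25

Sorted: 228, 371, 418, 426, 464, 519, 542, 547, 612, 657, 662, 688, 720, 772.
n = 14.
r = 1 + (35/100)·(14 − 1) = 1 + 4.55 = 5.55.
Rank 5 is 464 and rank 6 is 519.
Interpolate: 464 + 0.55·(519 − 464) = 464 + 0.55·55 = 494.25.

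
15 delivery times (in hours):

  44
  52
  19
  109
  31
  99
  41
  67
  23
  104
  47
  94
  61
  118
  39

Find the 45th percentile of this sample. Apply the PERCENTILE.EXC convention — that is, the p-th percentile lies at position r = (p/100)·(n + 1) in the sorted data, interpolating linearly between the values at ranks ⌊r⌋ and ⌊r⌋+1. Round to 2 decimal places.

Sorted: 19, 23, 31, 39, 41, 44, 47, 52, 61, 67, 94, 99, 104, 109, 118.
n = 15.
r = (45/100)·(15 + 1) = 7.2.
Rank 7 is 47 and rank 8 is 52.
Interpolate: 47 + 0.2·(52 − 47) = 47 + 0.2·5 = 48.

48.00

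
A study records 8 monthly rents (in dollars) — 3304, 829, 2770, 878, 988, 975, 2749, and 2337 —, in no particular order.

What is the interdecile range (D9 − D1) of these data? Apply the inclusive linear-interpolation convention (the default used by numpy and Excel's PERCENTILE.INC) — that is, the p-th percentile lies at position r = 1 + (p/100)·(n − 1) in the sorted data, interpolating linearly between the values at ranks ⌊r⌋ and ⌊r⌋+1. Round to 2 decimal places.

2066.90

Sorted: 829, 878, 975, 988, 2337, 2749, 2770, 3304.
n = 8.
P10: r = 1.7; ranks 1–2 are 829, 878; interpolating gives 863.3.
P90: r = 7.3; ranks 7–8 are 2770, 3304; interpolating gives 2930.2.
Difference: 2930.2 − 863.3 = 2066.9.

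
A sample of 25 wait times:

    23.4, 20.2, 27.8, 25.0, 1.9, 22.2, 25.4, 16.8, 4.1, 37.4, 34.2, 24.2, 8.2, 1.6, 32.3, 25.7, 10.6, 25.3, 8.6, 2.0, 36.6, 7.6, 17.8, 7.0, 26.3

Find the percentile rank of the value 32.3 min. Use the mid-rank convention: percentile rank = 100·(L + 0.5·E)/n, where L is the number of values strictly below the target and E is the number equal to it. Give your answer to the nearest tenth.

Sorted: 1.6, 1.9, 2.0, 4.1, 7.0, 7.6, 8.2, 8.6, 10.6, 16.8, 17.8, 20.2, 22.2, 23.4, 24.2, 25.0, 25.3, 25.4, 25.7, 26.3, 27.8, 32.3, 34.2, 36.6, 37.4.
Count below 32.3: L = 21; count equal: E = 1; n = 25.
Percentile rank = 100·(21 + 0.5·1)/25 = 100·21.5/25 = 86.

86.0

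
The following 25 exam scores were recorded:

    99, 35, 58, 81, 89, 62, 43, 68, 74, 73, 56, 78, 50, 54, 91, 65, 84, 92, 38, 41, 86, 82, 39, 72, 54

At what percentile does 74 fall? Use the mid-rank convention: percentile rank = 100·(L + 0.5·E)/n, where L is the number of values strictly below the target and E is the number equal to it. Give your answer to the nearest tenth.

62.0

Sorted: 35, 38, 39, 41, 43, 50, 54, 54, 56, 58, 62, 65, 68, 72, 73, 74, 78, 81, 82, 84, 86, 89, 91, 92, 99.
Count below 74: L = 15; count equal: E = 1; n = 25.
Percentile rank = 100·(15 + 0.5·1)/25 = 100·15.5/25 = 62.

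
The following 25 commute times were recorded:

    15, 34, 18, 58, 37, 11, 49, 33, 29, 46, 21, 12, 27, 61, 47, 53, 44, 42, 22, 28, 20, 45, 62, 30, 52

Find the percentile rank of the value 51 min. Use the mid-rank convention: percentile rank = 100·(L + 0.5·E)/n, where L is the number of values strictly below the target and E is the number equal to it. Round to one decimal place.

80.0

Sorted: 11, 12, 15, 18, 20, 21, 22, 27, 28, 29, 30, 33, 34, 37, 42, 44, 45, 46, 47, 49, 52, 53, 58, 61, 62.
Count below 51: L = 20; count equal: E = 0; n = 25.
Percentile rank = 100·(20 + 0.5·0)/25 = 100·20/25 = 80.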